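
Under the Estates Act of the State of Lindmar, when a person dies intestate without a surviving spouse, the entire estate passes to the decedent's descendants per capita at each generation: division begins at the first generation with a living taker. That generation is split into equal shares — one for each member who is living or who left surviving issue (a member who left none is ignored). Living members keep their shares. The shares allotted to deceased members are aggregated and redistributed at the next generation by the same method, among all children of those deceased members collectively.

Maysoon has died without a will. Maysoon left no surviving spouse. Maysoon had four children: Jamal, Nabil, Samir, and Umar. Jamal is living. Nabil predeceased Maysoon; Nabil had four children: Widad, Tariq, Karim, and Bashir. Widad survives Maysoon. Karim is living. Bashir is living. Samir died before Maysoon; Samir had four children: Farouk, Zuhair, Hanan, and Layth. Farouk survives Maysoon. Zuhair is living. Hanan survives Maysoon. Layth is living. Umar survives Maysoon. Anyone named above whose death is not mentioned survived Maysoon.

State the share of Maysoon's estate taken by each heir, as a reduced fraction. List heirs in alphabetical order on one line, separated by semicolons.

There is no surviving spouse, so the entire estate passes to Maysoon's descendants per capita at each generation.
At generation 1 (Jamal, Nabil, Samir, Umar) there are 4 shares of (1)/4 = 1/4 each.
Living: Jamal and Umar — each takes 1/4.
Deceased: Nabil and Samir. Their combined 1/2 is pooled and carried to generation 2.
At generation 2 (Widad, Tariq, Karim, Bashir, Farouk, Zuhair, Hanan, Layth) there are 8 shares of (1/2)/8 = 1/16 each.
Living: Widad, Tariq, Karim, Bashir, Farouk, Zuhair, Hanan, and Layth — each takes 1/16.

Bashir 1/16; Farouk 1/16; Hanan 1/16; Jamal 1/4; Karim 1/16; Layth 1/16; Tariq 1/16; Umar 1/4; Widad 1/16; Zuhair 1/16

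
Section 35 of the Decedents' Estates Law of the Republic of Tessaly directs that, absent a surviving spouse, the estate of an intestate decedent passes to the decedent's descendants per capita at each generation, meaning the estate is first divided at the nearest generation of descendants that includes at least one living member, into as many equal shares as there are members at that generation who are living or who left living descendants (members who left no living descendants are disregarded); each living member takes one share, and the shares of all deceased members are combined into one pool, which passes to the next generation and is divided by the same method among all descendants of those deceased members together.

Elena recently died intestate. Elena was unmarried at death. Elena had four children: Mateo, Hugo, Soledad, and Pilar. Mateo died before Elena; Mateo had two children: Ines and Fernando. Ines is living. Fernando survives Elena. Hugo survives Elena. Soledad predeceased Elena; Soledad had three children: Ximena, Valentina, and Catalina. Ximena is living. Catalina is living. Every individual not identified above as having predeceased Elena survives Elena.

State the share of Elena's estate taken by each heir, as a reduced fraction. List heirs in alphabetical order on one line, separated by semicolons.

There is no surviving spouse, so the entire estate passes to Elena's descendants per capita at each generation.
At generation 1 (Mateo, Hugo, Soledad, Pilar) there are 4 shares of (1)/4 = 1/4 each.
Living: Hugo and Pilar — each takes 1/4.
Deceased: Mateo and Soledad. Their combined 1/2 is pooled and carried to generation 2.
At generation 2 (Ines, Fernando, Ximena, Valentina, Catalina) there are 5 shares of (1/2)/5 = 1/10 each.
Living: Ines, Fernando, Ximena, Valentina, and Catalina — each takes 1/10.

Catalina 1/10; Fernando 1/10; Hugo 1/4; Ines 1/10; Pilar 1/4; Valentina 1/10; Ximena 1/10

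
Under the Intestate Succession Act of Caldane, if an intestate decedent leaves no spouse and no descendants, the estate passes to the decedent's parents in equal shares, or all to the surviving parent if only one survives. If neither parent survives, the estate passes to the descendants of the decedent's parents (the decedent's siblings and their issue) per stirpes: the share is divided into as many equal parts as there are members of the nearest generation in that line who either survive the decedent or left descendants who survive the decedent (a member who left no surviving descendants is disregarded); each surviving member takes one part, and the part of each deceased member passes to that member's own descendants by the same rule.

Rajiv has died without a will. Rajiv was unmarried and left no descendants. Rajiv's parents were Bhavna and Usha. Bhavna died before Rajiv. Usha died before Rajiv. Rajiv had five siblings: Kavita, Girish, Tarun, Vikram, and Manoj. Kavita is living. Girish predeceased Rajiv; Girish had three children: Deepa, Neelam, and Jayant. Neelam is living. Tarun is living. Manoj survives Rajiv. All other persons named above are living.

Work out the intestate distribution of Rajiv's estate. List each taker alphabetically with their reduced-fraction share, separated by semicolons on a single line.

Deepa 1/15; Jayant 1/15; Kavita 1/5; Manoj 1/5; Neelam 1/15; Tarun 1/5; Vikram 1/5

Neither parent survives and there are no descendants, so the estate passes to Rajiv's siblings and their issue per stirpes.
The estate is divided into 5 equal shares of 1/5 among Kavita, Girish, Tarun, Vikram, Manoj.
Kavita is living and takes 1/5.
Girish predeceased; the 1/5 allotted to Girish's branch passes to Girish's issue by representation.
The 1/5 is divided into 3 equal shares of 1/15 among Deepa, Neelam, Jayant.
Deepa is living and takes 1/15.
Neelam is living and takes 1/15.
Jayant is living and takes 1/15.
Tarun is living and takes 1/5.
Vikram is living and takes 1/5.
Manoj is living and takes 1/5.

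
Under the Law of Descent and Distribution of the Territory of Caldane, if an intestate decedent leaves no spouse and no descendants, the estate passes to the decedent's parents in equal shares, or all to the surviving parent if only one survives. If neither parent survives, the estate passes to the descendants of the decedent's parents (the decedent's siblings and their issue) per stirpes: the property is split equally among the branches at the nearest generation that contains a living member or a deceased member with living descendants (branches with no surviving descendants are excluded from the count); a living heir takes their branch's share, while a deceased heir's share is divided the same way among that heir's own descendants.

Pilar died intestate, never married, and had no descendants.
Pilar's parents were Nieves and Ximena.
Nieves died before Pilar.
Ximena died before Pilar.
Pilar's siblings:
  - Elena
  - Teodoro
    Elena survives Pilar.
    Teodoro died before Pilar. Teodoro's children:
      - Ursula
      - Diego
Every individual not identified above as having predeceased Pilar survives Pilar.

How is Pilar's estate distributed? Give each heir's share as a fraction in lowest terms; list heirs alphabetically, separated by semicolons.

Neither parent survives and there are no descendants, so the estate passes to Pilar's siblings and their issue per stirpes.
The estate is divided into 2 equal shares of 1/2 among Elena, Teodoro.
Elena is living and takes 1/2.
Teodoro predeceased; the 1/2 allotted to Teodoro's branch passes to Teodoro's issue by representation.
The 1/2 is divided into 2 equal shares of 1/4 among Ursula, Diego.
Ursula is living and takes 1/4.
Diego is living and takes 1/4.

Diego 1/4; Elena 1/2; Ursula 1/4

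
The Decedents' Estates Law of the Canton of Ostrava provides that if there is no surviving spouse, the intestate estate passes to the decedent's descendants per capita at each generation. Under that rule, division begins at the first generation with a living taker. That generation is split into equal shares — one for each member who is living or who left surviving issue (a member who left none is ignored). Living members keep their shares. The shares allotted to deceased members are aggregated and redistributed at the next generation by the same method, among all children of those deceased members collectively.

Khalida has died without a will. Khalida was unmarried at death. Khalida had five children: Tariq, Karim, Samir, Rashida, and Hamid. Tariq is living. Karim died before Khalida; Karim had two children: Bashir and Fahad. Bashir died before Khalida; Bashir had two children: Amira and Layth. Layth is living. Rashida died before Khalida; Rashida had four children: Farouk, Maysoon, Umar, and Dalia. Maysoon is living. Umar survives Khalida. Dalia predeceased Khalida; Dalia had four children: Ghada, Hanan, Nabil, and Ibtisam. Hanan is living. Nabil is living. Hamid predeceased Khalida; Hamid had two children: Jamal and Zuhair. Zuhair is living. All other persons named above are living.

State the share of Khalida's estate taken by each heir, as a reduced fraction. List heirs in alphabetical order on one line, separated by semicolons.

There is no surviving spouse, so the entire estate passes to Khalida's descendants per capita at each generation.
At generation 1 (Tariq, Karim, Samir, Rashida, Hamid) there are 5 shares of (1)/5 = 1/5 each.
Living: Tariq and Samir — each takes 1/5.
Deceased: Karim, Rashida, and Hamid. Their combined 3/5 is pooled and carried to generation 2.
At generation 2 (Bashir, Fahad, Farouk, Maysoon, Umar, Dalia, Jamal, Zuhair) there are 8 shares of (3/5)/8 = 3/40 each.
Living: Fahad, Farouk, Maysoon, Umar, Jamal, and Zuhair — each takes 3/40.
Deceased: Bashir and Dalia. Their combined 3/20 is pooled and carried to generation 3.
At generation 3 (Amira, Layth, Ghada, Hanan, Nabil, Ibtisam) there are 6 shares of (3/20)/6 = 1/40 each.
Living: Amira, Layth, Ghada, Hanan, Nabil, and Ibtisam — each takes 1/40.

Amira 1/40; Fahad 3/40; Farouk 3/40; Ghada 1/40; Hanan 1/40; Ibtisam 1/40; Jamal 3/40; Layth 1/40; Maysoon 3/40; Nabil 1/40; Samir 1/5; Tariq 1/5; Umar 3/40; Zuhair 3/40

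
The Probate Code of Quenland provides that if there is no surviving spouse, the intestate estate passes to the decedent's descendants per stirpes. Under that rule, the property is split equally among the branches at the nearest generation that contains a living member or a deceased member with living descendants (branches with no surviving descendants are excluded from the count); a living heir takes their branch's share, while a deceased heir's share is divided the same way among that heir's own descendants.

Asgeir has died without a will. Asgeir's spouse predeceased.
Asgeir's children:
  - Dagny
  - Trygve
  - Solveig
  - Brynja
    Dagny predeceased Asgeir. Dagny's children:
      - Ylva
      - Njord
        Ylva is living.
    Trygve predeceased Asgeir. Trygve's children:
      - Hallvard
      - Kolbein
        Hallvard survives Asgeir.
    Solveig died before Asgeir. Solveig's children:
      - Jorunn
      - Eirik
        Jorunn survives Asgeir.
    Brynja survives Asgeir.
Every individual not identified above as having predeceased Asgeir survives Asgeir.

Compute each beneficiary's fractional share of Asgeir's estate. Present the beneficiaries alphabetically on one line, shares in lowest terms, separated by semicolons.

There is no surviving spouse, so the entire estate passes to Asgeir's descendants per stirpes.
The estate is divided into 4 equal shares of 1/4 among Dagny, Trygve, Solveig, Brynja.
Dagny predeceased; the 1/4 allotted to Dagny's branch passes to Dagny's issue by representation.
The 1/4 is divided into 2 equal shares of 1/8 among Ylva, Njord.
Ylva is living and takes 1/8.
Njord is living and takes 1/8.
Trygve predeceased; the 1/4 allotted to Trygve's branch passes to Trygve's issue by representation.
The 1/4 is divided into 2 equal shares of 1/8 among Hallvard, Kolbein.
Hallvard is living and takes 1/8.
Kolbein is living and takes 1/8.
Solveig predeceased; the 1/4 allotted to Solveig's branch passes to Solveig's issue by representation.
The 1/4 is divided into 2 equal shares of 1/8 among Jorunn, Eirik.
Jorunn is living and takes 1/8.
Eirik is living and takes 1/8.
Brynja is living and takes 1/4.

Brynja 1/4; Eirik 1/8; Hallvard 1/8; Jorunn 1/8; Kolbein 1/8; Njord 1/8; Ylva 1/8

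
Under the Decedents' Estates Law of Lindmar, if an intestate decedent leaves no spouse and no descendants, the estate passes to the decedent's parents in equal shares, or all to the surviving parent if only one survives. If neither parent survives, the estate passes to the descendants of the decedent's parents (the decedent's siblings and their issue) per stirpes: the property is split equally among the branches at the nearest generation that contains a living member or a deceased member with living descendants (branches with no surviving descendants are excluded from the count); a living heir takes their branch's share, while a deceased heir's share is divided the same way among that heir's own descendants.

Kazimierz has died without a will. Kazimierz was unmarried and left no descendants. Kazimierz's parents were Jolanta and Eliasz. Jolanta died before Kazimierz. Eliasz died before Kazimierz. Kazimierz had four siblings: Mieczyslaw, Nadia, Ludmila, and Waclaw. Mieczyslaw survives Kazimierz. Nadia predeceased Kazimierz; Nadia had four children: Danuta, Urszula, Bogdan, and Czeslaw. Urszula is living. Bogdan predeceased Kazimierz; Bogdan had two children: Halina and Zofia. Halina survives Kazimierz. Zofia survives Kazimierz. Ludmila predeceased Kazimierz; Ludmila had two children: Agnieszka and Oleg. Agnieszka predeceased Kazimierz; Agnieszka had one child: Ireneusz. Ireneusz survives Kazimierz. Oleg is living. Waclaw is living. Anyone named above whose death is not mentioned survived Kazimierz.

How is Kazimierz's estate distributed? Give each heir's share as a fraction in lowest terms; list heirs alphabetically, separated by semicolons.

Czeslaw 1/16; Danuta 1/16; Halina 1/32; Ireneusz 1/8; Mieczyslaw 1/4; Oleg 1/8; Urszula 1/16; Waclaw 1/4; Zofia 1/32

Neither parent survives and there are no descendants, so the estate passes to Kazimierz's siblings and their issue per stirpes.
The estate is divided into 4 equal shares of 1/4 among Mieczyslaw, Nadia, Ludmila, Waclaw.
Mieczyslaw is living and takes 1/4.
Nadia predeceased; the 1/4 allotted to Nadia's branch passes to Nadia's issue by representation.
The 1/4 is divided into 4 equal shares of 1/16 among Danuta, Urszula, Bogdan, Czeslaw.
Danuta is living and takes 1/16.
Urszula is living and takes 1/16.
Bogdan predeceased; the 1/16 allotted to Bogdan's branch passes to Bogdan's issue by representation.
The 1/16 is divided into 2 equal shares of 1/32 among Halina, Zofia.
Halina is living and takes 1/32.
Zofia is living and takes 1/32.
Czeslaw is living and takes 1/16.
Ludmila predeceased; the 1/4 allotted to Ludmila's branch passes to Ludmila's issue by representation.
The 1/4 is divided into 2 equal shares of 1/8 among Agnieszka, Oleg.
Agnieszka predeceased; the 1/8 allotted to Agnieszka's branch passes to Agnieszka's issue by representation.
Ireneusz is the sole taker at this level and receives the full 1/8.
Oleg is living and takes 1/8.
Waclaw is living and takes 1/4.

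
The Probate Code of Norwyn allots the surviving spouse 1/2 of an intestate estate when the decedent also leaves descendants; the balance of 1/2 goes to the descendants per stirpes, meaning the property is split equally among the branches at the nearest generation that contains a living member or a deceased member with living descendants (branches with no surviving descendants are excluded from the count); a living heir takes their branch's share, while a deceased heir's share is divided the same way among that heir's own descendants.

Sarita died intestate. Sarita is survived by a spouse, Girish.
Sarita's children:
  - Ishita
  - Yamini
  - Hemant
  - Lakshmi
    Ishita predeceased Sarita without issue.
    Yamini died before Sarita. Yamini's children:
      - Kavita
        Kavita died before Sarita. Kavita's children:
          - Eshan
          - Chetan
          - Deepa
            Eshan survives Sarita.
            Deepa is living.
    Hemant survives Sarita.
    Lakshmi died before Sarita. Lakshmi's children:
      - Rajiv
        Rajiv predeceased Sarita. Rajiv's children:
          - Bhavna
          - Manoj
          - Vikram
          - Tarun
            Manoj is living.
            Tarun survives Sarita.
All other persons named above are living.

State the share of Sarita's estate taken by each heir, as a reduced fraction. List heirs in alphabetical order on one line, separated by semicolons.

Girish, as surviving spouse, takes 1/2.
The remaining 1/2 passes to Sarita's descendants per stirpes.
Ishita left no surviving issue, so that branch lapses and is disregarded.
The 1/2 is divided into 3 equal shares of 1/6 among Yamini, Hemant, Lakshmi.
Yamini predeceased; the 1/6 allotted to Yamini's branch passes to Yamini's issue by representation.
Kavita's line is the sole branch at this level, so the full 1/6 passes to Kavita's issue by representation.
The 1/6 is divided into 3 equal shares of 1/18 among Eshan, Chetan, Deepa.
Eshan is living and takes 1/18.
Chetan is living and takes 1/18.
Deepa is living and takes 1/18.
Hemant is living and takes 1/6.
Lakshmi predeceased; the 1/6 allotted to Lakshmi's branch passes to Lakshmi's issue by representation.
Rajiv's line is the sole branch at this level, so the full 1/6 passes to Rajiv's issue by representation.
The 1/6 is divided into 4 equal shares of 1/24 among Bhavna, Manoj, Vikram, Tarun.
Bhavna is living and takes 1/24.
Manoj is living and takes 1/24.
Vikram is living and takes 1/24.
Tarun is living and takes 1/24.

Bhavna 1/24; Chetan 1/18; Deepa 1/18; Eshan 1/18; Girish 1/2; Hemant 1/6; Manoj 1/24; Tarun 1/24; Vikram 1/24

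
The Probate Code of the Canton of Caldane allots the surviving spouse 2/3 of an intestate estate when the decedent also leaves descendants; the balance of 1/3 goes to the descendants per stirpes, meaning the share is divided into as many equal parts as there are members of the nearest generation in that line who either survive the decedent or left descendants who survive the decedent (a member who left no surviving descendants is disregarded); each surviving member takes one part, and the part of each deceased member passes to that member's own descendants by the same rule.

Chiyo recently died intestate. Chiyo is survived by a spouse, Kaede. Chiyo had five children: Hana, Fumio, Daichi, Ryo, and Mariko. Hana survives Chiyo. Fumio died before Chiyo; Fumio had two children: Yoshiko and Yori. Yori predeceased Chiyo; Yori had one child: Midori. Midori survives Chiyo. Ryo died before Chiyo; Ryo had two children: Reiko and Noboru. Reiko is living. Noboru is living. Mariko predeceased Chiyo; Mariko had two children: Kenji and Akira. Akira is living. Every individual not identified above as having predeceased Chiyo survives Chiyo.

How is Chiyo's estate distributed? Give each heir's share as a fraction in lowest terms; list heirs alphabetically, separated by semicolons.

Akira 1/30; Daichi 1/15; Hana 1/15; Kaede 2/3; Kenji 1/30; Midori 1/30; Noboru 1/30; Reiko 1/30; Yoshiko 1/30

Kaede, as surviving spouse, takes 2/3.
The remaining 1/3 passes to Chiyo's descendants per stirpes.
The 1/3 is divided into 5 equal shares of 1/15 among Hana, Fumio, Daichi, Ryo, Mariko.
Hana is living and takes 1/15.
Fumio predeceased; the 1/15 allotted to Fumio's branch passes to Fumio's issue by representation.
The 1/15 is divided into 2 equal shares of 1/30 among Yoshiko, Yori.
Yoshiko is living and takes 1/30.
Yori predeceased; the 1/30 allotted to Yori's branch passes to Yori's issue by representation.
Midori is the sole taker at this level and receives the full 1/30.
Daichi is living and takes 1/15.
Ryo predeceased; the 1/15 allotted to Ryo's branch passes to Ryo's issue by representation.
The 1/15 is divided into 2 equal shares of 1/30 among Reiko, Noboru.
Reiko is living and takes 1/30.
Noboru is living and takes 1/30.
Mariko predeceased; the 1/15 allotted to Mariko's branch passes to Mariko's issue by representation.
The 1/15 is divided into 2 equal shares of 1/30 among Kenji, Akira.
Kenji is living and takes 1/30.
Akira is living and takes 1/30.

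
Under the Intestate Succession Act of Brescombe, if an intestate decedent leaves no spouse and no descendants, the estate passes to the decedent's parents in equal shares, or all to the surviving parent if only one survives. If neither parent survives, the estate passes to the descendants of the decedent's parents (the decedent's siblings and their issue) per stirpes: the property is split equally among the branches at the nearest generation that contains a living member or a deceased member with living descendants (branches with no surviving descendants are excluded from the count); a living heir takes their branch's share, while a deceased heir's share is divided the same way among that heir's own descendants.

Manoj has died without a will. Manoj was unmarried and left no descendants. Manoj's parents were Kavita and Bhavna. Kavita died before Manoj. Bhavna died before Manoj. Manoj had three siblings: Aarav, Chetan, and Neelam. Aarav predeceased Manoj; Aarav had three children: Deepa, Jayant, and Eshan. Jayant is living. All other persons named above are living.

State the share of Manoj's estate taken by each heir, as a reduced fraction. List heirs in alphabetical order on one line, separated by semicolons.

Neither parent survives and there are no descendants, so the estate passes to Manoj's siblings and their issue per stirpes.
The estate is divided into 3 equal shares of 1/3 among Aarav, Chetan, Neelam.
Aarav predeceased; the 1/3 allotted to Aarav's branch passes to Aarav's issue by representation.
The 1/3 is divided into 3 equal shares of 1/9 among Deepa, Jayant, Eshan.
Deepa is living and takes 1/9.
Jayant is living and takes 1/9.
Eshan is living and takes 1/9.
Chetan is living and takes 1/3.
Neelam is living and takes 1/3.

Chetan 1/3; Deepa 1/9; Eshan 1/9; Jayant 1/9; Neelam 1/3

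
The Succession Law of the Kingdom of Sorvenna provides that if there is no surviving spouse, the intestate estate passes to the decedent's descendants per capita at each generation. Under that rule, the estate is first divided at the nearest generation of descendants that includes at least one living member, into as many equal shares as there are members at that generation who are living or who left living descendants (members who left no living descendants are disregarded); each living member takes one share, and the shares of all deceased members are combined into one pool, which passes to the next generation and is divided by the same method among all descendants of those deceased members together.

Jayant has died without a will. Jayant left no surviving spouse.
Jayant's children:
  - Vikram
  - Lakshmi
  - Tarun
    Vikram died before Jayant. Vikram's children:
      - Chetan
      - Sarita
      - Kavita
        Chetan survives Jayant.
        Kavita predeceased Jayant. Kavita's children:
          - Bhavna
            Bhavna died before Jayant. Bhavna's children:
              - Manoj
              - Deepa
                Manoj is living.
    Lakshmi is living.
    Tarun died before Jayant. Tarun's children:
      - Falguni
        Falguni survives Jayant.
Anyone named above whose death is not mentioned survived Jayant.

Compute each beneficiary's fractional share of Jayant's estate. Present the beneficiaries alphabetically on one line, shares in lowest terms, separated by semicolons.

There is no surviving spouse, so the entire estate passes to Jayant's descendants per capita at each generation.
At generation 1 (Vikram, Lakshmi, Tarun) there are 3 shares of (1)/3 = 1/3 each.
Living: Lakshmi — each takes 1/3.
Deceased: Vikram and Tarun. Their combined 2/3 is pooled and carried to generation 2.
At generation 2 (Chetan, Sarita, Kavita, Falguni) there are 4 shares of (2/3)/4 = 1/6 each.
Living: Chetan, Sarita, and Falguni — each takes 1/6.
Deceased: Kavita. That 1/6 share is carried to generation 3.
At generation 3 (Bhavna) there are 1 shares of (1/6)/1 = 1/6 each.
Deceased: Bhavna. That 1/6 share is carried to generation 4.
At generation 4 (Manoj, Deepa) there are 2 shares of (1/6)/2 = 1/12 each.
Living: Manoj and Deepa — each takes 1/12.

Chetan 1/6; Deepa 1/12; Falguni 1/6; Lakshmi 1/3; Manoj 1/12; Sarita 1/6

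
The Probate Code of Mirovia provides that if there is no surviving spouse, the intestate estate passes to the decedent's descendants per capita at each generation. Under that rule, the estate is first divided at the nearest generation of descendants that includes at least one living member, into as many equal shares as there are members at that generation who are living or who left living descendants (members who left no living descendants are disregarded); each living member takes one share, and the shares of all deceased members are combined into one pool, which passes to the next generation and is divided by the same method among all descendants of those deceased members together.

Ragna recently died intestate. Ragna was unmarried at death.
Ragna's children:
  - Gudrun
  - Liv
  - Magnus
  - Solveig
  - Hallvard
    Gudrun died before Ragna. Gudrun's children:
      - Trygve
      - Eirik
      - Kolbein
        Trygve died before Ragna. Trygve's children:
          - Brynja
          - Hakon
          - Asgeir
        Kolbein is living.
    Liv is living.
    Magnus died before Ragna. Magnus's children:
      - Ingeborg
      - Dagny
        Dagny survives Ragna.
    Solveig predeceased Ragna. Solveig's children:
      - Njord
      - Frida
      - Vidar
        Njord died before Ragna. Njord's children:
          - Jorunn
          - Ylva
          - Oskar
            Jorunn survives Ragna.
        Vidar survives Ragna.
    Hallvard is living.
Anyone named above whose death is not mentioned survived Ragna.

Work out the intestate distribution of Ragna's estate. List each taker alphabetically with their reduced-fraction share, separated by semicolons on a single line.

There is no surviving spouse, so the entire estate passes to Ragna's descendants per capita at each generation.
At generation 1 (Gudrun, Liv, Magnus, Solveig, Hallvard) there are 5 shares of (1)/5 = 1/5 each.
Living: Liv and Hallvard — each takes 1/5.
Deceased: Gudrun, Magnus, and Solveig. Their combined 3/5 is pooled and carried to generation 2.
At generation 2 (Trygve, Eirik, Kolbein, Ingeborg, Dagny, Njord, Frida, Vidar) there are 8 shares of (3/5)/8 = 3/40 each.
Living: Eirik, Kolbein, Ingeborg, Dagny, Frida, and Vidar — each takes 3/40.
Deceased: Trygve and Njord. Their combined 3/20 is pooled and carried to generation 3.
At generation 3 (Brynja, Hakon, Asgeir, Jorunn, Ylva, Oskar) there are 6 shares of (3/20)/6 = 1/40 each.
Living: Brynja, Hakon, Asgeir, Jorunn, Ylva, and Oskar — each takes 1/40.

Asgeir 1/40; Brynja 1/40; Dagny 3/40; Eirik 3/40; Frida 3/40; Hakon 1/40; Hallvard 1/5; Ingeborg 3/40; Jorunn 1/40; Kolbein 3/40; Liv 1/5; Oskar 1/40; Vidar 3/40; Ylva 1/40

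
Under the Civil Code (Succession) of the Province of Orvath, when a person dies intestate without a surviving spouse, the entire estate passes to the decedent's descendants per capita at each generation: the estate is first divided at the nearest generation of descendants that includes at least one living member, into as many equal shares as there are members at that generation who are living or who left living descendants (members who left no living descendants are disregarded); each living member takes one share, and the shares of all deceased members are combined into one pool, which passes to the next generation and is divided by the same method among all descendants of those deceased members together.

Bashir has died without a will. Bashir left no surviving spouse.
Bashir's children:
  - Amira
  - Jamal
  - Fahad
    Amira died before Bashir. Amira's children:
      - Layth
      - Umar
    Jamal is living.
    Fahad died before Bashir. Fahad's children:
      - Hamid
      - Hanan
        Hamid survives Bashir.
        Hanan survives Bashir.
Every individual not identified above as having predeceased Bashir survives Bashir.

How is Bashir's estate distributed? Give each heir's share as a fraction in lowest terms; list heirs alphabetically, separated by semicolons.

There is no surviving spouse, so the entire estate passes to Bashir's descendants per capita at each generation.
At generation 1 (Amira, Jamal, Fahad) there are 3 shares of (1)/3 = 1/3 each.
Living: Jamal — each takes 1/3.
Deceased: Amira and Fahad. Their combined 2/3 is pooled and carried to generation 2.
At generation 2 (Layth, Umar, Hamid, Hanan) there are 4 shares of (2/3)/4 = 1/6 each.
Living: Layth, Umar, Hamid, and Hanan — each takes 1/6.

Hamid 1/6; Hanan 1/6; Jamal 1/3; Layth 1/6; Umar 1/6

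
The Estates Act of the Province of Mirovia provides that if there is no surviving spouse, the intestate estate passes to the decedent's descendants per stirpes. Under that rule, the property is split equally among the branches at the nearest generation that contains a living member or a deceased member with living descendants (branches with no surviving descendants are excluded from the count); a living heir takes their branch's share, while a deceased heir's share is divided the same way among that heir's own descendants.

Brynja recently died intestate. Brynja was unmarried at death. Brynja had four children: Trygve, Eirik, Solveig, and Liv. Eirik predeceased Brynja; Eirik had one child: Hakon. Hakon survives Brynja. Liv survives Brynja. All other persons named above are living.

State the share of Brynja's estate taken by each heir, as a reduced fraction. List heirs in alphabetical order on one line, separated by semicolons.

There is no surviving spouse, so the entire estate passes to Brynja's descendants per stirpes.
The estate is divided into 4 equal shares of 1/4 among Trygve, Eirik, Solveig, Liv.
Trygve is living and takes 1/4.
Eirik predeceased; the 1/4 allotted to Eirik's branch passes to Eirik's issue by representation.
Hakon is the sole taker at this level and receives the full 1/4.
Solveig is living and takes 1/4.
Liv is living and takes 1/4.

Hakon 1/4; Liv 1/4; Solveig 1/4; Trygve 1/4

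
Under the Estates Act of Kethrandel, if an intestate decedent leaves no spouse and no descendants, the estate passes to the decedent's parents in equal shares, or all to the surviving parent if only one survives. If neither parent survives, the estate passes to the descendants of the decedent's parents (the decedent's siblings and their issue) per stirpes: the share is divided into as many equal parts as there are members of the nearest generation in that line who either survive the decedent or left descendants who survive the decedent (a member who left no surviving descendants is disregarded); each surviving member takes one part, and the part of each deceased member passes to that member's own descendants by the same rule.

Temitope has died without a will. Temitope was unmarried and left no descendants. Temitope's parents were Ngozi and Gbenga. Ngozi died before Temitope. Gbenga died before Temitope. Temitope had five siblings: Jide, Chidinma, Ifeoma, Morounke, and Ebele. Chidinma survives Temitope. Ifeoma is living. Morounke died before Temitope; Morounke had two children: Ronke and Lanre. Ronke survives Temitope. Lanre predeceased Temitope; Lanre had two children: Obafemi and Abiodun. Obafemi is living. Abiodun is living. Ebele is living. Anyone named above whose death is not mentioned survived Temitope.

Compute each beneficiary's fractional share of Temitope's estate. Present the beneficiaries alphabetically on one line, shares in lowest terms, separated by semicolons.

Neither parent survives and there are no descendants, so the estate passes to Temitope's siblings and their issue per stirpes.
The estate is divided into 5 equal shares of 1/5 among Jide, Chidinma, Ifeoma, Morounke, Ebele.
Jide is living and takes 1/5.
Chidinma is living and takes 1/5.
Ifeoma is living and takes 1/5.
Morounke predeceased; the 1/5 allotted to Morounke's branch passes to Morounke's issue by representation.
The 1/5 is divided into 2 equal shares of 1/10 among Ronke, Lanre.
Ronke is living and takes 1/10.
Lanre predeceased; the 1/10 allotted to Lanre's branch passes to Lanre's issue by representation.
The 1/10 is divided into 2 equal shares of 1/20 among Obafemi, Abiodun.
Obafemi is living and takes 1/20.
Abiodun is living and takes 1/20.
Ebele is living and takes 1/5.

Abiodun 1/20; Chidinma 1/5; Ebele 1/5; Ifeoma 1/5; Jide 1/5; Obafemi 1/20; Ronke 1/10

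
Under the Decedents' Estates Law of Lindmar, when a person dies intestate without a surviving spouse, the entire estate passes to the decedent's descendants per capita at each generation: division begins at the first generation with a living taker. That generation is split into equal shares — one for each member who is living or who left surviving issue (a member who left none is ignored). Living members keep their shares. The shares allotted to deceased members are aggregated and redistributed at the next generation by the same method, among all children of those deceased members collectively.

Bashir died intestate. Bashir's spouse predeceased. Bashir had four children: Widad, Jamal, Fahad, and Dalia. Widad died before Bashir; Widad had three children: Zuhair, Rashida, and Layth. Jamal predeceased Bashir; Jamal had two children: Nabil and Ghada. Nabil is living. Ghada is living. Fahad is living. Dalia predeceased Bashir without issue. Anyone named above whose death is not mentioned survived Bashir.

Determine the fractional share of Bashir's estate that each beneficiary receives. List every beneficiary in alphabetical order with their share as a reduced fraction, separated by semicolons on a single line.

There is no surviving spouse, so the entire estate passes to Bashir's descendants per capita at each generation.
At generation 1 (Widad, Jamal, Fahad) there are 3 shares of (1)/3 = 1/3 each.
Living: Fahad — each takes 1/3.
Deceased: Widad and Jamal. Their combined 2/3 is pooled and carried to generation 2.
At generation 2 (Zuhair, Rashida, Layth, Nabil, Ghada) there are 5 shares of (2/3)/5 = 2/15 each.
Living: Zuhair, Rashida, Layth, Nabil, and Ghada — each takes 2/15.

Fahad 1/3; Ghada 2/15; Layth 2/15; Nabil 2/15; Rashida 2/15; Zuhair 2/15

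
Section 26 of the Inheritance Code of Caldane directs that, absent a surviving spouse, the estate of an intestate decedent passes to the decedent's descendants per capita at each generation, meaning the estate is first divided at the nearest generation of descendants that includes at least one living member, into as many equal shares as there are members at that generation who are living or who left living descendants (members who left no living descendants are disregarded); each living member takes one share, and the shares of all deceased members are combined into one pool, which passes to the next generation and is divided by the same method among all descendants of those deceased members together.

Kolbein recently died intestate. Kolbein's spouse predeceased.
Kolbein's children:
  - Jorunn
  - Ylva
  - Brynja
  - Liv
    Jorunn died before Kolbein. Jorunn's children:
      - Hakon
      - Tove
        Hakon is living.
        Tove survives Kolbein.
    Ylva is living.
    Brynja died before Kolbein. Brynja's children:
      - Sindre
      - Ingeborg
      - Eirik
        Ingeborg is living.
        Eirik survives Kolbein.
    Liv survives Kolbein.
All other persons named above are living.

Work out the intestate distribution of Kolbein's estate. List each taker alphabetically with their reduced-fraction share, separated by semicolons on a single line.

There is no surviving spouse, so the entire estate passes to Kolbein's descendants per capita at each generation.
At generation 1 (Jorunn, Ylva, Brynja, Liv) there are 4 shares of (1)/4 = 1/4 each.
Living: Ylva and Liv — each takes 1/4.
Deceased: Jorunn and Brynja. Their combined 1/2 is pooled and carried to generation 2.
At generation 2 (Hakon, Tove, Sindre, Ingeborg, Eirik) there are 5 shares of (1/2)/5 = 1/10 each.
Living: Hakon, Tove, Sindre, Ingeborg, and Eirik — each takes 1/10.

Eirik 1/10; Hakon 1/10; Ingeborg 1/10; Liv 1/4; Sindre 1/10; Tove 1/10; Ylva 1/4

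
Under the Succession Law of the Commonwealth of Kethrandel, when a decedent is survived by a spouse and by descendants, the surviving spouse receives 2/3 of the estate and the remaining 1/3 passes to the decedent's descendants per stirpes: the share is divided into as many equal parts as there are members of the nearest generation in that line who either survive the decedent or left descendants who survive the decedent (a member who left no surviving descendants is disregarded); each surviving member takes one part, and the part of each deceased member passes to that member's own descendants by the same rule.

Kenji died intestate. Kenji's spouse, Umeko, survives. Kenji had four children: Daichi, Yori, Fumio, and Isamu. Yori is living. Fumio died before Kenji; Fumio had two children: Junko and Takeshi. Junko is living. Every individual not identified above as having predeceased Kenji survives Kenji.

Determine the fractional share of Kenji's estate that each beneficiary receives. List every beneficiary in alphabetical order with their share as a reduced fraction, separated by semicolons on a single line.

Daichi 1/12; Isamu 1/12; Junko 1/24; Takeshi 1/24; Umeko 2/3; Yori 1/12

Umeko, as surviving spouse, takes 2/3.
The remaining 1/3 passes to Kenji's descendants per stirpes.
The 1/3 is divided into 4 equal shares of 1/12 among Daichi, Yori, Fumio, Isamu.
Daichi is living and takes 1/12.
Yori is living and takes 1/12.
Fumio predeceased; the 1/12 allotted to Fumio's branch passes to Fumio's issue by representation.
The 1/12 is divided into 2 equal shares of 1/24 among Junko, Takeshi.
Junko is living and takes 1/24.
Takeshi is living and takes 1/24.
Isamu is living and takes 1/12.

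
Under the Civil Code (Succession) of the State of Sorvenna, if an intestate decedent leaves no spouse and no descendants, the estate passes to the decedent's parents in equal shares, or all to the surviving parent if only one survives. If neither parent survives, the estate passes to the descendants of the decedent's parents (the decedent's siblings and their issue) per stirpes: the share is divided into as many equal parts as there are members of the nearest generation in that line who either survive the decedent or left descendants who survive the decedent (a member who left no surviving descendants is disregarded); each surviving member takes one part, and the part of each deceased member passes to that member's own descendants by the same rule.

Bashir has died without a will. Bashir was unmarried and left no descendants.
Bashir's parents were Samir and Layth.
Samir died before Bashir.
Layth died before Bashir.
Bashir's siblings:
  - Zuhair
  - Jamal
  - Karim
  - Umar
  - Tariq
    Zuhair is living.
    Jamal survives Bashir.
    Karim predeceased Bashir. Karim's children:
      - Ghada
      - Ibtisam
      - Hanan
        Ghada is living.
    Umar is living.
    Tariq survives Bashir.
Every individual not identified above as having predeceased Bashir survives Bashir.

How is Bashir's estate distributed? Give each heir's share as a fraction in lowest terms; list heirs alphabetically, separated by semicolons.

Neither parent survives and there are no descendants, so the estate passes to Bashir's siblings and their issue per stirpes.
The estate is divided into 5 equal shares of 1/5 among Zuhair, Jamal, Karim, Umar, Tariq.
Zuhair is living and takes 1/5.
Jamal is living and takes 1/5.
Karim predeceased; the 1/5 allotted to Karim's branch passes to Karim's issue by representation.
The 1/5 is divided into 3 equal shares of 1/15 among Ghada, Ibtisam, Hanan.
Ghada is living and takes 1/15.
Ibtisam is living and takes 1/15.
Hanan is living and takes 1/15.
Umar is living and takes 1/5.
Tariq is living and takes 1/5.

Ghada 1/15; Hanan 1/15; Ibtisam 1/15; Jamal 1/5; Tariq 1/5; Umar 1/5; Zuhair 1/5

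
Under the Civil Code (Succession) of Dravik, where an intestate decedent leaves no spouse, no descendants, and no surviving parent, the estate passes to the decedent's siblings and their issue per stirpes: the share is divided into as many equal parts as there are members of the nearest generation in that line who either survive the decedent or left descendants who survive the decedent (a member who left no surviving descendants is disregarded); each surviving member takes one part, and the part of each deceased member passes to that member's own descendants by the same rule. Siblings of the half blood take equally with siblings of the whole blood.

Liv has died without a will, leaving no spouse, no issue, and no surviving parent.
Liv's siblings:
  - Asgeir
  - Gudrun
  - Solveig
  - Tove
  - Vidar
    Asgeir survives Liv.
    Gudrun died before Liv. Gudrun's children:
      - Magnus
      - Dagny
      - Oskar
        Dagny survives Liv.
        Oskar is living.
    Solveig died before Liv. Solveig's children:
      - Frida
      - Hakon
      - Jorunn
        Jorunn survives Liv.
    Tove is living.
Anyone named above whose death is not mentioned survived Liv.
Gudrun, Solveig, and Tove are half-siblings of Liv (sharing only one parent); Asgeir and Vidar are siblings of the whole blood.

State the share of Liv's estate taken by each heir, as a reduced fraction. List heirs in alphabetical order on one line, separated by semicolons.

Asgeir 1/5; Dagny 1/15; Frida 1/15; Hakon 1/15; Jorunn 1/15; Magnus 1/15; Oskar 1/15; Tove 1/5; Vidar 1/5

No spouse, descendants, or parent survives, so the estate passes to Liv's siblings per stirpes.
Half-blood and whole-blood siblings take equally under the stated rule.
The estate is divided into 5 equal shares of 1/5 among Asgeir, Gudrun, Solveig, Tove, Vidar.
Asgeir is living and takes 1/5.
Gudrun predeceased; the 1/5 allotted to Gudrun's branch passes to Gudrun's issue by representation.
The 1/5 is divided into 3 equal shares of 1/15 among Magnus, Dagny, Oskar.
Magnus is living and takes 1/15.
Dagny is living and takes 1/15.
Oskar is living and takes 1/15.
Solveig predeceased; the 1/5 allotted to Solveig's branch passes to Solveig's issue by representation.
The 1/5 is divided into 3 equal shares of 1/15 among Frida, Hakon, Jorunn.
Frida is living and takes 1/15.
Hakon is living and takes 1/15.
Jorunn is living and takes 1/15.
Tove is living and takes 1/5.
Vidar is living and takes 1/5.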